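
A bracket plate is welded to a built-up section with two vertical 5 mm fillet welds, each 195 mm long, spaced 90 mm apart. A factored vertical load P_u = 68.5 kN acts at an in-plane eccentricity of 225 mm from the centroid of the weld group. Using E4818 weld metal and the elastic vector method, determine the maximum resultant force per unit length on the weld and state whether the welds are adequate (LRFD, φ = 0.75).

f_max ≈ 905 N/mm; NOT adequate

E48XX → F_EXX = 480 MPa.
Total weld length L_w = 390 mm. Treat welds as unit-width lines.
Polar moment about centroid: J = 2[d³/12 + d(b/2)²] = 2[195³/12 + 195×45²] = 2026000 mm³.
Direct shear f_v = P/L_w = 68.5×10³ / 390 = 175.6 N/mm (vertical).
Torsion M = P·e = 68.5×10³ × 225 = 15412000 N·mm.
Critical point at (x, y) = (45, 97.5) from centroid. f_tx = M·y/J = 741.9 N/mm; f_ty = M·x/J = 342.4 N/mm.
Resultant f_max = √[f_tx² + (f_v + f_ty)²] = √[741.9² + (175.6 + 342.4)²] = 904.8 N/mm.
Capacity per unit length: φr_n = 0.75 × 0.6 × 480 × (0.707 × 5) = 763.6 N/mm.
904.8 > 763.6 → NOT adequate.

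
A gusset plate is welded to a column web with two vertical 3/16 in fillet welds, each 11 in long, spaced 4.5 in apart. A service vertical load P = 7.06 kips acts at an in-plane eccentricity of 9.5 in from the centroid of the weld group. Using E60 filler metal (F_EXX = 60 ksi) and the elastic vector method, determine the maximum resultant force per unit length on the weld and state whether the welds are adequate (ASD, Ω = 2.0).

f_max ≈ 1.35 kip/in; adequate

Total weld length L_w = 22 in. Treat welds as unit-width lines.
Polar moment about centroid: J = 2[d³/12 + d(b/2)²] = 2[11³/12 + 11×2.25²] = 333.2 in³.
Direct shear f_v = P/L_w = 7.06 / 22 = 0.3209 kip/in (vertical).
Torsion M = P·e = 7.06 × 9.5 = 67.07 kip·in.
Critical point at (x, y) = (2.25, 5.5) from centroid. f_tx = M·y/J = 1.107 kip/in; f_ty = M·x/J = 0.4529 kip/in.
Resultant f_max = √[f_tx² + (f_v + f_ty)²] = √[1.107² + (0.3209 + 0.4529)²] = 1.351 kip/in.
Capacity per unit length: r_n/Ω = (1/2.0) × 0.6 × 60 × (0.707 × 0.1875) = 2.386 kip/in.
1.351 ≤ 2.386 → adequate.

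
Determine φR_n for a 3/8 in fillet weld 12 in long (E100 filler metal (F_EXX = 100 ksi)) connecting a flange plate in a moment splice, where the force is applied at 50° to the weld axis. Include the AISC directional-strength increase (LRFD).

φR_n ≈ 191 kips

t_e = 0.707 × 0.375 = 0.2651 in; A_we = 0.2651 × 12 = 3.181 in².
Directional factor: 1.0 + 0.5 sin^1.5(50°) = 1.335.
F_nw = 0.6 × 100 × 1.335 = 80.11 ksi.
φR_n = 0.75 × 80.11 × 3.181 = 191.2 kips.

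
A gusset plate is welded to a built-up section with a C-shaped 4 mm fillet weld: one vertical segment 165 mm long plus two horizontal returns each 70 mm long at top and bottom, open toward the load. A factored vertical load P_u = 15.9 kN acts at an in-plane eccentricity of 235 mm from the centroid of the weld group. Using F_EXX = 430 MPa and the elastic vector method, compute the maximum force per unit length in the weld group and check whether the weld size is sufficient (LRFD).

f_max ≈ 281 N/mm; adequate

Total weld length L_w = 305 mm. Treat welds as unit-width lines.
Centroid: x̄ = 2×70×35 / 305 = 16.07 mm from the vertical weld.
Polar moment about centroid: J = I_x + I_y = [165³/12 + 2×70×82.5²] + [165×16.07² + 2(70³/12 + 70×18.93²)] = 1477000 mm³.
Direct shear f_v = P/L_w = 15.9×10³ / 305 = 52.13 N/mm (vertical).
Torsion M = P·e = 15.9×10³ × 235 = 3736500 N·mm.
Critical point at (x, y) = (53.93, 82.5) from centroid. f_tx = M·y/J = 208.7 N/mm; f_ty = M·x/J = 136.4 N/mm.
Resultant f_max = √[f_tx² + (f_v + f_ty)²] = √[208.7² + (52.13 + 136.4)²] = 281.3 N/mm.
Capacity per unit length: φr_n = 0.75 × 0.6 × 430 × (0.707 × 4) = 547.2 N/mm.
281.3 ≤ 547.2 → adequate.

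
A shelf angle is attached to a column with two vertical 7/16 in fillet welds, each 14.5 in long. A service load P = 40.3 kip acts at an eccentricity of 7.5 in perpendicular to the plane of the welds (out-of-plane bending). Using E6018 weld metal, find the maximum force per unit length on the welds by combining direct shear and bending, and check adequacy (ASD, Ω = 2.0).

E60XX → F_EXX = 60 ksi.
L_w = 2 × 14.5 = 29 in; section modulus (unit throat) S = 2 × L²/6 = 70.08 in².
Direct shear f_v = P/L_w = 40.3/29 = 1.39 kip/in.
Moment M = P × e = 40.3 × 7.5 = 302.25 kip·in; bending f_b = M/S = 4.313 kip/in.
f_max = √(f_v² + f_b²) = √(1.39² + 4.313²) = 4.531 kip/in.
r_n/Ω = (1/2.0) × 0.6 × 60 × (0.707 × 0.4375) = 5.568 kip/in → adequate.

f_max ≈ 4.53 kip/in; adequate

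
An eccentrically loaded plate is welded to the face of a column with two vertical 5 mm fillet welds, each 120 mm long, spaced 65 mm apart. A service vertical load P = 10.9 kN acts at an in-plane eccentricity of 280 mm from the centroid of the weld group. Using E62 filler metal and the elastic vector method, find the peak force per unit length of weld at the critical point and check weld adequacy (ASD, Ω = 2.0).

f_max ≈ 408 N/mm; adequate

E62XX → F_EXX = 620 MPa.
Total weld length L_w = 240 mm. Treat welds as unit-width lines.
Polar moment about centroid: J = 2[d³/12 + d(b/2)²] = 2[120³/12 + 120×32.5²] = 541500 mm³.
Direct shear f_v = P/L_w = 10.9×10³ / 240 = 45.42 N/mm (vertical).
Torsion M = P·e = 10.9×10³ × 280 = 3052000 N·mm.
Critical point at (x, y) = (32.5, 60) from centroid. f_tx = M·y/J = 338.2 N/mm; f_ty = M·x/J = 183.2 N/mm.
Resultant f_max = √[f_tx² + (f_v + f_ty)²] = √[338.2² + (45.42 + 183.2)²] = 408.2 N/mm.
Capacity per unit length: r_n/Ω = (1/2.0) × 0.6 × 620 × (0.707 × 5) = 657.5 N/mm.
408.2 ≤ 657.5 → adequate.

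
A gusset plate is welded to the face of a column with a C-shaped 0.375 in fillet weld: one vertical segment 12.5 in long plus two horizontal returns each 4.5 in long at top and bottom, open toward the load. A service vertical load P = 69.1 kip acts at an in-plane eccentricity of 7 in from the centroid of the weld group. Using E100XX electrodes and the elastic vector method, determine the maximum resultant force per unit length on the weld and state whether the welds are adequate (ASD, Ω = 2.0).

f_max ≈ 8.33 kip/in; NOT adequate

E100XX → F_EXX = 100 ksi.
Total weld length L_w = 21.5 in. Treat welds as unit-width lines.
Centroid: x̄ = 2×4.5×2.25 / 21.5 = 0.9419 in from the vertical weld.
Polar moment about centroid: J = I_x + I_y = [12.5³/12 + 2×4.5×6.25²] + [12.5×0.9419² + 2(4.5³/12 + 4.5×1.308²)] = 556 in³.
Direct shear f_v = P/L_w = 69.1 / 21.5 = 3.214 kip/in (vertical).
Torsion M = P·e = 69.1 × 7 = 483.7 kip·in.
Critical point at (x, y) = (3.558, 6.25) from centroid. f_tx = M·y/J = 5.437 kip/in; f_ty = M·x/J = 3.095 kip/in.
Resultant f_max = √[f_tx² + (f_v + f_ty)²] = √[5.437² + (3.214 + 3.095)²] = 8.329 kip/in.
Capacity per unit length: r_n/Ω = (1/2.0) × 0.6 × 100 × (0.707 × 0.375) = 7.954 kip/in.
8.329 > 7.954 → NOT adequate.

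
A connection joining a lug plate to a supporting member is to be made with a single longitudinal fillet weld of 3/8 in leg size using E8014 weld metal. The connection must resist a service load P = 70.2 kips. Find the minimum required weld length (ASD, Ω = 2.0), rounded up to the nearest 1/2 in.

E80XX → F_EXX = 80 ksi.
Throat t_e = 0.707 × 0.375 = 0.2651 in.
r_n/Ω = (0.6 × 80 × 0.2651) / 2.0 = 6.363 kip/in.
L_req = P / (r_n/Ω) = 70.2 / 6.363 = 11.03 in total.
Round up → use L = 11.5 in.

L = 11.5 in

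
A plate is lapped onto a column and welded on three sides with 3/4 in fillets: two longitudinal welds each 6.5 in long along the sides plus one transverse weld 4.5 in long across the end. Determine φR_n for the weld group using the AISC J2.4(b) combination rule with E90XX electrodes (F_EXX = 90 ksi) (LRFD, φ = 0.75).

φR_n ≈ 382 kip

t_e = 0.707 × 0.75 = 0.5302 in.
R_nwl = 0.6 × 90 × 0.5302 × 13 = 372.2 kip (longitudinal, 2 welds).
R_nwt = 0.6 × 90 × 0.5302 × 4.5 = 128.9 kip (transverse, base value).
(i) R_nwl + R_nwt = 501.1 kip; (ii) 0.85 R_nwl + 1.5 R_nwt = 509.7 kip.
R_n = max = 509.7 kip [governs: (ii)]; φR_n = 382.3 kip.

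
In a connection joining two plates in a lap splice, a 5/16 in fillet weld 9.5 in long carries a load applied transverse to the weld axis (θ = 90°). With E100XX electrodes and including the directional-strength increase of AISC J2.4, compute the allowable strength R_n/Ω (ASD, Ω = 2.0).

E100XX → F_EXX = 100 ksi.
t_e = 0.707 × 0.3125 = 0.2209 in; A_we = 0.2209 × 9.5 = 2.099 in².
Directional factor: 1.0 + 0.5 sin^1.5(90°) = 1.5.
F_nw = 0.6 × 100 × 1.5 = 90 ksi.
R_n/Ω = (90 × 2.099) / 2.0 = 94.45 kips.

R_n/Ω ≈ 94.5 kips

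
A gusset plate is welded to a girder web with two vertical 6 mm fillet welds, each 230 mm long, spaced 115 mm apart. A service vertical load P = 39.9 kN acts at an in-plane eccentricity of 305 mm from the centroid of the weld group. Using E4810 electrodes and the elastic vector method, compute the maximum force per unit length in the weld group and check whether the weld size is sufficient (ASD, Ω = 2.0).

E48XX → F_EXX = 480 MPa.
Total weld length L_w = 460 mm. Treat welds as unit-width lines.
Polar moment about centroid: J = 2[d³/12 + d(b/2)²] = 2[230³/12 + 230×57.5²] = 3549000 mm³.
Direct shear f_v = P/L_w = 39.9×10³ / 460 = 86.74 N/mm (vertical).
Torsion M = P·e = 39.9×10³ × 305 = 12170000 N·mm.
Critical point at (x, y) = (57.5, 115) from centroid. f_tx = M·y/J = 394.4 N/mm; f_ty = M·x/J = 197.2 N/mm.
Resultant f_max = √[f_tx² + (f_v + f_ty)²] = √[394.4² + (86.74 + 197.2)²] = 485.9 N/mm.
Capacity per unit length: r_n/Ω = (1/2.0) × 0.6 × 480 × (0.707 × 6) = 610.8 N/mm.
485.9 ≤ 610.8 → adequate.

f_max ≈ 486 N/mm; adequate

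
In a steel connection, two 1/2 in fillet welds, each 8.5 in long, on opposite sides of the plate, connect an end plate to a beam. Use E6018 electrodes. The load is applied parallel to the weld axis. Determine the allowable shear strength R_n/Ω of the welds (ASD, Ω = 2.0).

E60XX → F_EXX = 60 ksi.
Effective throat t_e = 0.707 × 0.5 = 0.3535 in.
Total length L = 17 in; A_we = 0.3535 × 17 = 6.01 in².
F_nw = 0.6 F_EXX = 0.6 × 60 = 36 ksi.
R_n = 36 × 6.01 = 216.3 kips; R_n/Ω = 216.3/2.0 = 108.2 kips.

R_n/Ω ≈ 108 kips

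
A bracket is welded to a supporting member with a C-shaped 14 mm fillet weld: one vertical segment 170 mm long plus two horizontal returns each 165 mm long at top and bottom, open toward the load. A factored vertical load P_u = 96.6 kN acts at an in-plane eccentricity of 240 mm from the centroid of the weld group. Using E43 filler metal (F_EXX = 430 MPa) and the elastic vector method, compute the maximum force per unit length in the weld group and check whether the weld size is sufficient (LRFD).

f_max ≈ 912 N/mm; adequate

Total weld length L_w = 500 mm. Treat welds as unit-width lines.
Centroid: x̄ = 2×165×82.5 / 500 = 54.45 mm from the vertical weld.
Polar moment about centroid: J = I_x + I_y = [170³/12 + 2×165×85²] + [170×54.45² + 2(165³/12 + 165×28.05²)] = 4306000 mm³.
Direct shear f_v = P/L_w = 96.6×10³ / 500 = 193.2 N/mm (vertical).
Torsion M = P·e = 96.6×10³ × 240 = 23184000 N·mm.
Critical point at (x, y) = (110.5, 85) from centroid. f_tx = M·y/J = 457.6 N/mm; f_ty = M·x/J = 595.2 N/mm.
Resultant f_max = √[f_tx² + (f_v + f_ty)²] = √[457.6² + (193.2 + 595.2)²] = 911.6 N/mm.
Capacity per unit length: φr_n = 0.75 × 0.6 × 430 × (0.707 × 14) = 1915 N/mm.
911.6 ≤ 1915 → adequate.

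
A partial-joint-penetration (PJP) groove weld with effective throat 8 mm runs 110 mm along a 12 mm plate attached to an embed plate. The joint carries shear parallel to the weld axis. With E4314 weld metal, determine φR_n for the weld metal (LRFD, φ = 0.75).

E43XX → F_EXX = 430 MPa.
Effective throat (given) t_e = 8 mm.
A_we = 8 × 110 = 880 mm².
F_nw = 0.6 F_EXX = 258 MPa.
φR_n = 0.75 × 258 × 880 × 10⁻³ = 170.3 kN.

φR_n ≈ 170 kN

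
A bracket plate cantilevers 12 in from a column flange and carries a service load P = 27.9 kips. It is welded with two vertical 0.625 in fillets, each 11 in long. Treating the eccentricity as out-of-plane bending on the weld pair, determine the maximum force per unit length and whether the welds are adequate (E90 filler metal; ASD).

E90XX → F_EXX = 90 ksi.
L_w = 2 × 11 = 22 in; section modulus (unit throat) S = 2 × L²/6 = 40.33 in².
Direct shear f_v = P/L_w = 27.9/22 = 1.268 kip/in.
Moment M = P × e = 27.9 × 12 = 334.8 kip·in; bending f_b = M/S = 8.301 kip/in.
f_max = √(f_v² + f_b²) = √(1.268² + 8.301²) = 8.397 kip/in.
r_n/Ω = (1/2.0) × 0.6 × 90 × (0.707 × 0.625) = 11.93 kip/in → adequate.

f_max ≈ 8.4 kip/in; adequate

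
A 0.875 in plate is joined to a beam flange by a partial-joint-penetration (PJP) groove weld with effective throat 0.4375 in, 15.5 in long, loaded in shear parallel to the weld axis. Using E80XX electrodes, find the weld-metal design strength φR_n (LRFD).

φR_n ≈ 244 kips

E80XX → F_EXX = 80 ksi.
Effective throat (given) t_e = 0.4375 in.
A_we = 0.4375 × 15.5 = 6.781 in².
F_nw = 0.6 F_EXX = 48 ksi.
φR_n = 0.75 × 48 × 6.781 = 244.1 kips.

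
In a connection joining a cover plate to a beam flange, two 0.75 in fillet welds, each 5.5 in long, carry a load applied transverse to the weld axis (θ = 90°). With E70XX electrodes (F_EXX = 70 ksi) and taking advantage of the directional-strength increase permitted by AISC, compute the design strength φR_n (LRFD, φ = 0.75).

t_e = 0.707 × 0.75 = 0.5302 in; A_we = 0.5302 × 11 = 5.833 in².
Directional factor: 1.0 + 0.5 sin^1.5(90°) = 1.5.
F_nw = 0.6 × 70 × 1.5 = 63 ksi.
φR_n = 0.75 × 63 × 5.833 = 275.6 kip.

φR_n ≈ 276 kip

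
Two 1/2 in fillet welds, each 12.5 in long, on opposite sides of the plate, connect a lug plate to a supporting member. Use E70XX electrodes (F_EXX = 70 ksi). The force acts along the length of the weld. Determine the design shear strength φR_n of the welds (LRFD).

φR_n ≈ 278 kip

Effective throat t_e = 0.707 × 0.5 = 0.3535 in.
Total length L = 25 in; A_we = 0.3535 × 25 = 8.838 in².
F_nw = 0.6 F_EXX = 0.6 × 70 = 42 ksi.
φR_n = 0.75 × 42 × 8.838 = 278.4 kip.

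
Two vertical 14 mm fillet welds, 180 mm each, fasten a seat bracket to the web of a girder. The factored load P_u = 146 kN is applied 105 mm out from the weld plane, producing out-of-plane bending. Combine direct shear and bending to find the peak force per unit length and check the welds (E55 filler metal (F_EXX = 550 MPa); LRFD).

L_w = 2 × 180 = 360 mm; section modulus (unit throat) S = 2 × L²/6 = 10800 mm².
Direct shear f_v = P/L_w = 146×10³/360 = 405.6 N/mm.
Moment M = P × e = 146×10³ × 105 = 15330000 N·mm; bending f_b = M/S = 1419 N/mm.
f_max = √(f_v² + f_b²) = √(405.6² + 1419²) = 1476 N/mm.
φr_n = 0.75 × 0.6 × 550 × (0.707 × 14) = 2450 N/mm → adequate.

f_max ≈ 1480 N/mm; adequate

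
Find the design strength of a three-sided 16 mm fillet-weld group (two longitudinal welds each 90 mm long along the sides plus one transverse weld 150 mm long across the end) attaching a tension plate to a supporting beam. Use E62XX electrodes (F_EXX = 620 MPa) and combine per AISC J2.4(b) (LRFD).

φR_n ≈ 1190 kN

t_e = 0.707 × 16 = 11.31 mm.
R_nwl = 0.6 × 620 × 11.31 × 180 × 10⁻³ = 757.5 kN (longitudinal, 2 welds).
R_nwt = 0.6 × 620 × 11.31 × 150 × 10⁻³ = 631.2 kN (transverse, base value).
(i) R_nwl + R_nwt = 1389 kN; (ii) 0.85 R_nwl + 1.5 R_nwt = 1591 kN.
R_n = max = 1591 kN [governs: (ii)]; φR_n = 1193 kN.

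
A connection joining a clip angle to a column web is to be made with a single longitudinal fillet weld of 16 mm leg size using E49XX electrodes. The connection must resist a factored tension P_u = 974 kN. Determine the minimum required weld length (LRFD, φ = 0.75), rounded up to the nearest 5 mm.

L = 395 mm

E49XX → F_EXX = 490 MPa.
Throat t_e = 0.707 × 16 = 11.31 mm.
φr_n = 0.75 × 0.6 × 490 × 11.31 × 10⁻³ = 2.494 kN/mm.
L_req = P_u / φr_n = 974 / 2.494 = 390.5 mm total.
Round up → use L = 395 mm.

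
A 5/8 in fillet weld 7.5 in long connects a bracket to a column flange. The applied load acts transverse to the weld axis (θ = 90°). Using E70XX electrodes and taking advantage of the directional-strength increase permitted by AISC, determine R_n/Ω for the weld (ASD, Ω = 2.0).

R_n/Ω ≈ 104 kip

E70XX → F_EXX = 70 ksi.
t_e = 0.707 × 0.625 = 0.4419 in; A_we = 0.4419 × 7.5 = 3.314 in².
Directional factor: 1.0 + 0.5 sin^1.5(90°) = 1.5.
F_nw = 0.6 × 70 × 1.5 = 63 ksi.
R_n/Ω = (63 × 3.314) / 2.0 = 104.4 kip.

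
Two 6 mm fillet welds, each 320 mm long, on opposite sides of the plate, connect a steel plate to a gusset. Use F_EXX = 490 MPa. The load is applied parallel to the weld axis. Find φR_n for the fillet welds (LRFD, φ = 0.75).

φR_n ≈ 599 kN

Effective throat t_e = 0.707 × 6 = 4.242 mm.
Total length L = 640 mm; A_we = 4.242 × 640 = 2715 mm².
F_nw = 0.6 F_EXX = 0.6 × 490 = 294 MPa.
φR_n = 0.75 × 294 × 2715 × 10⁻³ = 598.6 kN.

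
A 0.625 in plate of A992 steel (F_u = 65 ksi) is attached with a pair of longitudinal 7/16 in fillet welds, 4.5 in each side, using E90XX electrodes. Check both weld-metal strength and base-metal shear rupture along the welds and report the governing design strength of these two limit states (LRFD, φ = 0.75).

E90XX → F_EXX = 90 ksi.
t_e = 0.707 × 0.4375 = 0.3093 in; L = 9 in.
Weld metal: φR_n = 0.75 × 0.6 × 90 × 0.3093 × 9 = 112.7 kip.
Base metal (shear rupture): φR_n = 0.75 × 0.6 × 65 × 0.625 × 9 = 164.5 kip.
Governing: weld metal.

φR_n ≈ 113 kip (weld metal governs)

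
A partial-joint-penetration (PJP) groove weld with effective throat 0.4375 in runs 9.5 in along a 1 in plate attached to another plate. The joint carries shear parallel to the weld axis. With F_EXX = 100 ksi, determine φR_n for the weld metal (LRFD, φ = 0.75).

φR_n ≈ 187 kips

Effective throat (given) t_e = 0.4375 in.
A_we = 0.4375 × 9.5 = 4.156 in².
F_nw = 0.6 F_EXX = 60 ksi.
φR_n = 0.75 × 60 × 4.156 = 187 kips.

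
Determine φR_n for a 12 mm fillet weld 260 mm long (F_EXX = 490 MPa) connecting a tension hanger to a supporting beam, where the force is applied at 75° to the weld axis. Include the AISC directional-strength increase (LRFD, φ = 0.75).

φR_n ≈ 717 kN

t_e = 0.707 × 12 = 8.484 mm; A_we = 8.484 × 260 = 2206 mm².
Directional factor: 1.0 + 0.5 sin^1.5(75°) = 1.475.
F_nw = 0.6 × 490 × 1.475 = 433.6 MPa.
φR_n = 0.75 × 433.6 × 2206 × 10⁻³ = 717.3 kN.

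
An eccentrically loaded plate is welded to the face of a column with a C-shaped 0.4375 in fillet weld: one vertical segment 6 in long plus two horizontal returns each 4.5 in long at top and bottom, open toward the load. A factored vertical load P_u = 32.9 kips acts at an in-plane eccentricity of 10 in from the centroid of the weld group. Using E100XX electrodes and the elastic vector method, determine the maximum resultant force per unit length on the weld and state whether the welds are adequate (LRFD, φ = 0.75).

f_max ≈ 12.5 kip/in; adequate

E100XX → F_EXX = 100 ksi.
Total weld length L_w = 15 in. Treat welds as unit-width lines.
Centroid: x̄ = 2×4.5×2.25 / 15 = 1.35 in from the vertical weld.
Polar moment about centroid: J = I_x + I_y = [6³/12 + 2×4.5×3²] + [6×1.35² + 2(4.5³/12 + 4.5×0.9²)] = 132.4 in³.
Direct shear f_v = P/L_w = 32.9 / 15 = 2.193 kip/in (vertical).
Torsion M = P·e = 32.9 × 10 = 329 kip·in.
Critical point at (x, y) = (3.15, 3) from centroid. f_tx = M·y/J = 7.454 kip/in; f_ty = M·x/J = 7.827 kip/in.
Resultant f_max = √[f_tx² + (f_v + f_ty)²] = √[7.454² + (2.193 + 7.827)²] = 12.49 kip/in.
Capacity per unit length: φr_n = 0.75 × 0.6 × 100 × (0.707 × 0.4375) = 13.92 kip/in.
12.49 ≤ 13.92 → adequate.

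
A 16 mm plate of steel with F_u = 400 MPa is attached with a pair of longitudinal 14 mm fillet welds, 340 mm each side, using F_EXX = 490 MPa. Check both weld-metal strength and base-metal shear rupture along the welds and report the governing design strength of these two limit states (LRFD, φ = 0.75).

φR_n ≈ 1480 kN (weld metal governs)

t_e = 0.707 × 14 = 9.898 mm; L = 680 mm.
Weld metal: φR_n = 0.75 × 0.6 × 490 × 9.898 × 680 × 10⁻³ = 1484 kN.
Base metal (shear rupture): φR_n = 0.75 × 0.6 × 400 × 16 × 680 × 10⁻³ = 1958 kN.
Governing: weld metal.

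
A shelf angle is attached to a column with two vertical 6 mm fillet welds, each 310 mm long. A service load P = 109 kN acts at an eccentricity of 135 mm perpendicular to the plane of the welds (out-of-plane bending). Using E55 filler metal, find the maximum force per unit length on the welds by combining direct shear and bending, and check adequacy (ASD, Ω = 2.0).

f_max ≈ 492 N/mm; adequate

E55XX → F_EXX = 550 MPa.
L_w = 2 × 310 = 620 mm; section modulus (unit throat) S = 2 × L²/6 = 32030 mm².
Direct shear f_v = P/L_w = 109×10³/620 = 175.8 N/mm.
Moment M = P × e = 109×10³ × 135 = 14715000 N·mm; bending f_b = M/S = 459.4 N/mm.
f_max = √(f_v² + f_b²) = √(175.8² + 459.4²) = 491.9 N/mm.
r_n/Ω = (1/2.0) × 0.6 × 550 × (0.707 × 6) = 699.9 N/mm → adequate.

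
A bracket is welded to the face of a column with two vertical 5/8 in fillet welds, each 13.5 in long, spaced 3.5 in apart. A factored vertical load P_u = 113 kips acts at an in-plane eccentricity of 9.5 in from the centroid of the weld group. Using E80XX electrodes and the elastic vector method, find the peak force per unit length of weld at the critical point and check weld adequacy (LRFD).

E80XX → F_EXX = 80 ksi.
Total weld length L_w = 27 in. Treat welds as unit-width lines.
Polar moment about centroid: J = 2[d³/12 + d(b/2)²] = 2[13.5³/12 + 13.5×1.75²] = 492.8 in³.
Direct shear f_v = P/L_w = 113 / 27 = 4.185 kip/in (vertical).
Torsion M = P·e = 113 × 9.5 = 1073.5 kip·in.
Critical point at (x, y) = (1.75, 6.75) from centroid. f_tx = M·y/J = 14.71 kip/in; f_ty = M·x/J = 3.813 kip/in.
Resultant f_max = √[f_tx² + (f_v + f_ty)²] = √[14.71² + (4.185 + 3.813)²] = 16.74 kip/in.
Capacity per unit length: φr_n = 0.75 × 0.6 × 80 × (0.707 × 0.625) = 15.91 kip/in.
16.74 > 15.91 → NOT adequate.

f_max ≈ 16.7 kip/in; NOT adequate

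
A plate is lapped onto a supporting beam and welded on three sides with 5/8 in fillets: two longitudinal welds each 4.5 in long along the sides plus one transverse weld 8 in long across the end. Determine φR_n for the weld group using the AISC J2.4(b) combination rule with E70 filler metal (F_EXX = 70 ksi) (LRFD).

φR_n ≈ 274 kip

t_e = 0.707 × 0.625 = 0.4419 in.
R_nwl = 0.6 × 70 × 0.4419 × 9 = 167 kip (longitudinal, 2 welds).
R_nwt = 0.6 × 70 × 0.4419 × 8 = 148.5 kip (transverse, base value).
(i) R_nwl + R_nwt = 315.5 kip; (ii) 0.85 R_nwl + 1.5 R_nwt = 364.7 kip.
R_n = max = 364.7 kip [governs: (ii)]; φR_n = 273.5 kip.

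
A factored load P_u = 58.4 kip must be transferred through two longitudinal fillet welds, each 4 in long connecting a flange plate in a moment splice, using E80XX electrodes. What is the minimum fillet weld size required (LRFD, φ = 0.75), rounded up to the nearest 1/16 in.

w = 5/16 in

E80XX → F_EXX = 80 ksi.
Total weld length L = 8 in.
Required throat t_e = P_u / (φ × 0.6 F_EXX × L) = 58.4 / (0.75 × 0.6 × 80 × 8) = 0.2028 in.
Required leg w = t_e / 0.707 = 0.2868 in → use 5/16 in.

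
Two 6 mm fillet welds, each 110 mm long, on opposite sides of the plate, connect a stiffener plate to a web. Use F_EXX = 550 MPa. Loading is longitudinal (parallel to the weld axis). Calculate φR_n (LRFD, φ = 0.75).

φR_n ≈ 231 kN

Effective throat t_e = 0.707 × 6 = 4.242 mm.
Total length L = 220 mm; A_we = 4.242 × 220 = 933.2 mm².
F_nw = 0.6 F_EXX = 0.6 × 550 = 330 MPa.
φR_n = 0.75 × 330 × 933.2 × 10⁻³ = 231 kN.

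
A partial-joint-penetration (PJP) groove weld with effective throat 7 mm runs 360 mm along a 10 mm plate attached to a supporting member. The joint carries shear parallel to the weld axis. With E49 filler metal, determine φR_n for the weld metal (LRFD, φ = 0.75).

E49XX → F_EXX = 490 MPa.
Effective throat (given) t_e = 7 mm.
A_we = 7 × 360 = 2520 mm².
F_nw = 0.6 F_EXX = 294 MPa.
φR_n = 0.75 × 294 × 2520 × 10⁻³ = 555.7 kN.

φR_n ≈ 556 kN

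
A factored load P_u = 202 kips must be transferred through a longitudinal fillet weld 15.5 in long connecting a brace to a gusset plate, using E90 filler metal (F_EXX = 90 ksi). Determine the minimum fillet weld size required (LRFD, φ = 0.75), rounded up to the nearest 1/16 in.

w = 1/2 in

Total weld length L = 15.5 in.
Required throat t_e = P_u / (φ × 0.6 F_EXX × L) = 202 / (0.75 × 0.6 × 90 × 15.5) = 0.3218 in.
Required leg w = t_e / 0.707 = 0.4551 in → use 1/2 in.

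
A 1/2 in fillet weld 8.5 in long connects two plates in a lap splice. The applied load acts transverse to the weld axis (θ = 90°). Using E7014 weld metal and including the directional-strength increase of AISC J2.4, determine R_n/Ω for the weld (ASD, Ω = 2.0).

R_n/Ω ≈ 94.6 kips

E70XX → F_EXX = 70 ksi.
t_e = 0.707 × 0.5 = 0.3535 in; A_we = 0.3535 × 8.5 = 3.005 in².
Directional factor: 1.0 + 0.5 sin^1.5(90°) = 1.5.
F_nw = 0.6 × 70 × 1.5 = 63 ksi.
R_n/Ω = (63 × 3.005) / 2.0 = 94.65 kips.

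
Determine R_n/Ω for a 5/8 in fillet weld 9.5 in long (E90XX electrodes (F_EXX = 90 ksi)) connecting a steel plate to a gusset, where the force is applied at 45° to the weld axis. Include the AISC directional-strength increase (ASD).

R_n/Ω ≈ 147 kip

t_e = 0.707 × 0.625 = 0.4419 in; A_we = 0.4419 × 9.5 = 4.198 in².
Directional factor: 1.0 + 0.5 sin^1.5(45°) = 1.297.
F_nw = 0.6 × 90 × 1.297 = 70.05 ksi.
R_n/Ω = (70.05 × 4.198) / 2.0 = 147 kip.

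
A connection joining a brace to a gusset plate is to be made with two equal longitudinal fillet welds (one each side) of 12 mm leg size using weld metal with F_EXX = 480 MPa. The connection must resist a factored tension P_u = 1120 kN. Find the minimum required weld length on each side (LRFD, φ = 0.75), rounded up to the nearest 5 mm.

Throat t_e = 0.707 × 12 = 8.484 mm.
φr_n = 0.75 × 0.6 × 480 × 8.484 × 10⁻³ = 1.833 kN/mm.
L_req = P_u / φr_n = 1120 / 1.833 = 611.2 mm total.
Per side: 611.2 / 2 = 305.6 mm.
Round up → use L = 310 mm on each side.

L = 310 mm on each side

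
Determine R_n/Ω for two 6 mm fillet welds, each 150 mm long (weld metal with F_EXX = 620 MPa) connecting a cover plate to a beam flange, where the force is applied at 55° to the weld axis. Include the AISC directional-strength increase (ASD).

t_e = 0.707 × 6 = 4.242 mm; A_we = 4.242 × 300 = 1273 mm².
Directional factor: 1.0 + 0.5 sin^1.5(55°) = 1.371.
F_nw = 0.6 × 620 × 1.371 = 509.9 MPa.
R_n/Ω = (509.9 × 1273) / 2.0 × 10⁻³ = 324.4 kN.

R_n/Ω ≈ 324 kN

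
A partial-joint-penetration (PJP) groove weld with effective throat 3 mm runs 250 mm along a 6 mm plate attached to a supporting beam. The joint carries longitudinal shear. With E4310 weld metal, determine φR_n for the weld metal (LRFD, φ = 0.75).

φR_n ≈ 145 kN

E43XX → F_EXX = 430 MPa.
Effective throat (given) t_e = 3 mm.
A_we = 3 × 250 = 750 mm².
F_nw = 0.6 F_EXX = 258 MPa.
φR_n = 0.75 × 258 × 750 × 10⁻³ = 145.1 kN.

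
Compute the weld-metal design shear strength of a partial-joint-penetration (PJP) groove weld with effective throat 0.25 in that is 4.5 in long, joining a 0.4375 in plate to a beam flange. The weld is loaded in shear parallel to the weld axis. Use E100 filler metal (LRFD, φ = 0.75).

φR_n ≈ 50.6 kip

E100XX → F_EXX = 100 ksi.
Effective throat (given) t_e = 0.25 in.
A_we = 0.25 × 4.5 = 1.125 in².
F_nw = 0.6 F_EXX = 60 ksi.
φR_n = 0.75 × 60 × 1.125 = 50.62 kip.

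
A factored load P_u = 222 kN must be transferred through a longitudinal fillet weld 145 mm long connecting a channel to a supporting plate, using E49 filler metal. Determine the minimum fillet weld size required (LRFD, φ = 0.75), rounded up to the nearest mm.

w = 10 mm

E49XX → F_EXX = 490 MPa.
Total weld length L = 145 mm.
Required throat t_e = P_u / (φ × 0.6 F_EXX × L) = 222 / (0.75 × 0.6 × 490 × 145 × 10⁻³) = 6.943 mm.
Required leg w = t_e / 0.707 = 9.821 mm → use 10 mm.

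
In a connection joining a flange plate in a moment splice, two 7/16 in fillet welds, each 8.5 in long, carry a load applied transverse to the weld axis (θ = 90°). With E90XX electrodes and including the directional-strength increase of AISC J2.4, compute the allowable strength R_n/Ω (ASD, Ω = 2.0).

R_n/Ω ≈ 213 kips

E90XX → F_EXX = 90 ksi.
t_e = 0.707 × 0.4375 = 0.3093 in; A_we = 0.3093 × 17 = 5.258 in².
Directional factor: 1.0 + 0.5 sin^1.5(90°) = 1.5.
F_nw = 0.6 × 90 × 1.5 = 81 ksi.
R_n/Ω = (81 × 5.258) / 2.0 = 213 kips.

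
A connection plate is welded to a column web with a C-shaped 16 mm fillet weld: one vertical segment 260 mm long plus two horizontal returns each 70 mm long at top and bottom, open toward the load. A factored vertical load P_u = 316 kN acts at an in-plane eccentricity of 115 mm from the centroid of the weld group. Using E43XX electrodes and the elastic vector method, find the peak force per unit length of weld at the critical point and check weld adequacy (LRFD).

f_max ≈ 1770 N/mm; adequate

E43XX → F_EXX = 430 MPa.
Total weld length L_w = 400 mm. Treat welds as unit-width lines.
Centroid: x̄ = 2×70×35 / 400 = 12.25 mm from the vertical weld.
Polar moment about centroid: J = I_x + I_y = [260³/12 + 2×70×130²] + [260×12.25² + 2(70³/12 + 70×22.75²)] = 3999000 mm³.
Direct shear f_v = P/L_w = 316×10³ / 400 = 790 N/mm (vertical).
Torsion M = P·e = 316×10³ × 115 = 36340000 N·mm.
Critical point at (x, y) = (57.75, 130) from centroid. f_tx = M·y/J = 1181 N/mm; f_ty = M·x/J = 524.7 N/mm.
Resultant f_max = √[f_tx² + (f_v + f_ty)²] = √[1181² + (790 + 524.7)²] = 1767 N/mm.
Capacity per unit length: φr_n = 0.75 × 0.6 × 430 × (0.707 × 16) = 2189 N/mm.
1767 ≤ 2189 → adequate.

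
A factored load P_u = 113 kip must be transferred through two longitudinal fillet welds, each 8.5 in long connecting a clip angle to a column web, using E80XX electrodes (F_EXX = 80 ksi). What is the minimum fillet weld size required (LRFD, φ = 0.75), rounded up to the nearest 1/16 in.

Total weld length L = 17 in.
Required throat t_e = P_u / (φ × 0.6 F_EXX × L) = 113 / (0.75 × 0.6 × 80 × 17) = 0.1846 in.
Required leg w = t_e / 0.707 = 0.2612 in → use 5/16 in.

w = 5/16 in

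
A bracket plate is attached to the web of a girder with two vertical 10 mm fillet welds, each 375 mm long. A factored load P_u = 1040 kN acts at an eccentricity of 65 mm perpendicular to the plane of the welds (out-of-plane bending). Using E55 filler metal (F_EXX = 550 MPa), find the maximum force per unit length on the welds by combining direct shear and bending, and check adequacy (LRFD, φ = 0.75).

L_w = 2 × 375 = 750 mm; section modulus (unit throat) S = 2 × L²/6 = 46880 mm².
Direct shear f_v = P/L_w = 1040×10³/750 = 1387 N/mm.
Moment M = P × e = 1040×10³ × 65 = 67600000 N·mm; bending f_b = M/S = 1442 N/mm.
f_max = √(f_v² + f_b²) = √(1387² + 1442²) = 2001 N/mm.
φr_n = 0.75 × 0.6 × 550 × (0.707 × 10) = 1750 N/mm → NOT adequate.

f_max ≈ 2000 N/mm; NOT adequate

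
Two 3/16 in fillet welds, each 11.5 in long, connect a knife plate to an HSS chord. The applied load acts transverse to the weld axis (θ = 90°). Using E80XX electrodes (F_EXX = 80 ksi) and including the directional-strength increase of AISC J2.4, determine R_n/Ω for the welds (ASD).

R_n/Ω ≈ 110 kip

t_e = 0.707 × 0.1875 = 0.1326 in; A_we = 0.1326 × 23 = 3.049 in².
Directional factor: 1.0 + 0.5 sin^1.5(90°) = 1.5.
F_nw = 0.6 × 80 × 1.5 = 72 ksi.
R_n/Ω = (72 × 3.049) / 2.0 = 109.8 kip.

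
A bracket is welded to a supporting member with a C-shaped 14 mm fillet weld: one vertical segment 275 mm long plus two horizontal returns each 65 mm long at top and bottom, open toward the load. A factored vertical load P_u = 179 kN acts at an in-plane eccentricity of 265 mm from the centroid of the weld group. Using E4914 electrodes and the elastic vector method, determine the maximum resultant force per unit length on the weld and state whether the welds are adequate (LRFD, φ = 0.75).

E49XX → F_EXX = 490 MPa.
Total weld length L_w = 405 mm. Treat welds as unit-width lines.
Centroid: x̄ = 2×65×32.5 / 405 = 10.43 mm from the vertical weld.
Polar moment about centroid: J = I_x + I_y = [275³/12 + 2×65×137.5²] + [275×10.43² + 2(65³/12 + 65×22.07²)] = 4330000 mm³.
Direct shear f_v = P/L_w = 179×10³ / 405 = 442 N/mm (vertical).
Torsion M = P·e = 179×10³ × 265 = 47435000 N·mm.
Critical point at (x, y) = (54.57, 137.5) from centroid. f_tx = M·y/J = 1506 N/mm; f_ty = M·x/J = 597.8 N/mm.
Resultant f_max = √[f_tx² + (f_v + f_ty)²] = √[1506² + (442 + 597.8)²] = 1830 N/mm.
Capacity per unit length: φr_n = 0.75 × 0.6 × 490 × (0.707 × 14) = 2183 N/mm.
1830 ≤ 2183 → adequate.

f_max ≈ 1830 N/mm; adequate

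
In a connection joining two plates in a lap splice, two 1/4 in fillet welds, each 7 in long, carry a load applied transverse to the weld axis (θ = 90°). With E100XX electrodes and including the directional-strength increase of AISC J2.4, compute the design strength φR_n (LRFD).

φR_n ≈ 167 kip

E100XX → F_EXX = 100 ksi.
t_e = 0.707 × 0.25 = 0.1767 in; A_we = 0.1767 × 14 = 2.474 in².
Directional factor: 1.0 + 0.5 sin^1.5(90°) = 1.5.
F_nw = 0.6 × 100 × 1.5 = 90 ksi.
φR_n = 0.75 × 90 × 2.474 = 167 kip.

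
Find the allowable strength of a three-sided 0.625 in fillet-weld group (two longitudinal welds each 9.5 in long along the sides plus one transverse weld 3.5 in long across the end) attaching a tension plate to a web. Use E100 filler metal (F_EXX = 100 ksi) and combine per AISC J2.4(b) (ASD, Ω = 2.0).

t_e = 0.707 × 0.625 = 0.4419 in.
R_nwl = 0.6 × 100 × 0.4419 × 19 = 503.7 kip (longitudinal, 2 welds).
R_nwt = 0.6 × 100 × 0.4419 × 3.5 = 92.79 kip (transverse, base value).
(i) R_nwl + R_nwt = 596.5 kip; (ii) 0.85 R_nwl + 1.5 R_nwt = 567.4 kip.
R_n = max = 596.5 kip [governs: (i)]; R_n/Ω = 298.3 kip.

R_n/Ω ≈ 298 kip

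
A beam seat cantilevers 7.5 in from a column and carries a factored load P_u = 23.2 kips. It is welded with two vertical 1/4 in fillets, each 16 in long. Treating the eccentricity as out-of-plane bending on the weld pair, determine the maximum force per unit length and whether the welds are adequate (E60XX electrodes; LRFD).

E60XX → F_EXX = 60 ksi.
L_w = 2 × 16 = 32 in; section modulus (unit throat) S = 2 × L²/6 = 85.33 in².
Direct shear f_v = P/L_w = 23.2/32 = 0.725 kip/in.
Moment M = P × e = 23.2 × 7.5 = 174 kip·in; bending f_b = M/S = 2.039 kip/in.
f_max = √(f_v² + f_b²) = √(0.725² + 2.039²) = 2.164 kip/in.
φr_n = 0.75 × 0.6 × 60 × (0.707 × 0.25) = 4.772 kip/in → adequate.

f_max ≈ 2.16 kip/in; adequate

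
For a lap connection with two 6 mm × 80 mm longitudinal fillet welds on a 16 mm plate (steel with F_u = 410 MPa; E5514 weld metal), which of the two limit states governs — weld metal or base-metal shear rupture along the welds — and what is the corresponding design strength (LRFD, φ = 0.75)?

φR_n ≈ 168 kN (weld metal governs)

E55XX → F_EXX = 550 MPa.
t_e = 0.707 × 6 = 4.242 mm; L = 160 mm.
Weld metal: φR_n = 0.75 × 0.6 × 550 × 4.242 × 160 × 10⁻³ = 168 kN.
Base metal (shear rupture): φR_n = 0.75 × 0.6 × 410 × 16 × 160 × 10⁻³ = 472.3 kN.
Governing: weld metal.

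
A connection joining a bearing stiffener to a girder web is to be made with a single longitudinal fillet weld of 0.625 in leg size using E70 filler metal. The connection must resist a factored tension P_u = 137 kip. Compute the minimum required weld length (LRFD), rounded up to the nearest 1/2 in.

L = 10 in

E70XX → F_EXX = 70 ksi.
Throat t_e = 0.707 × 0.625 = 0.4419 in.
φr_n = 0.75 × 0.6 × 70 × 0.4419 = 13.92 kip/in.
L_req = P_u / φr_n = 137 / 13.92 = 9.843 in total.
Round up → use L = 10 in.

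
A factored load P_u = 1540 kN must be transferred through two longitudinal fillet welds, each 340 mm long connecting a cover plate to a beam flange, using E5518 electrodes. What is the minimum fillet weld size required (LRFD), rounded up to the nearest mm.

w = 13 mm

E55XX → F_EXX = 550 MPa.
Total weld length L = 680 mm.
Required throat t_e = P_u / (φ × 0.6 F_EXX × L) = 1540 / (0.75 × 0.6 × 550 × 680 × 10⁻³) = 9.15 mm.
Required leg w = t_e / 0.707 = 12.94 mm → use 13 mm.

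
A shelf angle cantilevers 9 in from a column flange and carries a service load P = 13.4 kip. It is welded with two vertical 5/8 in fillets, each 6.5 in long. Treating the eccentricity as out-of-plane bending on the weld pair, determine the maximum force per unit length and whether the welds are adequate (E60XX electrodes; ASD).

f_max ≈ 8.63 kip/in; NOT adequate

E60XX → F_EXX = 60 ksi.
L_w = 2 × 6.5 = 13 in; section modulus (unit throat) S = 2 × L²/6 = 14.08 in².
Direct shear f_v = P/L_w = 13.4/13 = 1.031 kip/in.
Moment M = P × e = 13.4 × 9 = 120.6 kip·in; bending f_b = M/S = 8.563 kip/in.
f_max = √(f_v² + f_b²) = √(1.031² + 8.563²) = 8.625 kip/in.
r_n/Ω = (1/2.0) × 0.6 × 60 × (0.707 × 0.625) = 7.954 kip/in → NOT adequate.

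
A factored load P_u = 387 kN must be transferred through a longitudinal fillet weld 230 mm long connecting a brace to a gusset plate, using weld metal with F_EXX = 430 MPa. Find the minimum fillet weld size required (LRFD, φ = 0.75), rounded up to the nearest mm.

w = 13 mm

Total weld length L = 230 mm.
Required throat t_e = P_u / (φ × 0.6 F_EXX × L) = 387 / (0.75 × 0.6 × 430 × 230 × 10⁻³) = 8.696 mm.
Required leg w = t_e / 0.707 = 12.3 mm → use 13 mm.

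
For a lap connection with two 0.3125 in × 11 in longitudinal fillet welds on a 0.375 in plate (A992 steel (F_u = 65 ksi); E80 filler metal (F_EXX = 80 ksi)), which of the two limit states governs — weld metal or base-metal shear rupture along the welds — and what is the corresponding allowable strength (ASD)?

R_n/Ω ≈ 117 kips (weld metal governs)

t_e = 0.707 × 0.3125 = 0.2209 in; L = 22 in.
Weld metal: R_n/Ω = (1/2.0) × 0.6 × 80 × 0.2209 × 22 = 116.7 kips.
Base metal (shear rupture): R_n/Ω = (1/2.0) × 0.6 × 65 × 0.375 × 22 = 160.9 kips.
Governing: weld metal.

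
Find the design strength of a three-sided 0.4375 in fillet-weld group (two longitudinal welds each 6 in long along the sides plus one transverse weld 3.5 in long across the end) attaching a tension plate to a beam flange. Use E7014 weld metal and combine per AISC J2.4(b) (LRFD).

E70XX → F_EXX = 70 ksi.
t_e = 0.707 × 0.4375 = 0.3093 in.
R_nwl = 0.6 × 70 × 0.3093 × 12 = 155.9 kip (longitudinal, 2 welds).
R_nwt = 0.6 × 70 × 0.3093 × 3.5 = 45.47 kip (transverse, base value).
(i) R_nwl + R_nwt = 201.4 kip; (ii) 0.85 R_nwl + 1.5 R_nwt = 200.7 kip.
R_n = max = 201.4 kip [governs: (i)]; φR_n = 151 kip.

φR_n ≈ 151 kip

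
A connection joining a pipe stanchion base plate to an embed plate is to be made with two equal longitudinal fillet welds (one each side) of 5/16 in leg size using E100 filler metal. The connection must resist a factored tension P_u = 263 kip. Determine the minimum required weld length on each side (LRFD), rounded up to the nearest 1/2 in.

E100XX → F_EXX = 100 ksi.
Throat t_e = 0.707 × 0.3125 = 0.2209 in.
φr_n = 0.75 × 0.6 × 100 × 0.2209 = 9.942 kip/in.
L_req = P_u / φr_n = 263 / 9.942 = 26.45 in total.
Per side: 26.45 / 2 = 13.23 in.
Round up → use L = 13.5 in on each side.

L = 13.5 in on each side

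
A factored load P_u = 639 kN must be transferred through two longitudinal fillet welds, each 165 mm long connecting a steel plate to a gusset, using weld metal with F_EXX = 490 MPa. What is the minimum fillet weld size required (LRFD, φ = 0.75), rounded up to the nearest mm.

w = 13 mm

Total weld length L = 330 mm.
Required throat t_e = P_u / (φ × 0.6 F_EXX × L) = 639 / (0.75 × 0.6 × 490 × 330 × 10⁻³) = 8.782 mm.
Required leg w = t_e / 0.707 = 12.42 mm → use 13 mm.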